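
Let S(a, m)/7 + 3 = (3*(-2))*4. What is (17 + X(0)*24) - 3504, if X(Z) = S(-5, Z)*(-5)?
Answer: 19193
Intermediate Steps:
S(a, m) = -189 (S(a, m) = -21 + 7*((3*(-2))*4) = -21 + 7*(-6*4) = -21 + 7*(-24) = -21 - 168 = -189)
X(Z) = 945 (X(Z) = -189*(-5) = 945)
(17 + X(0)*24) - 3504 = (17 + 945*24) - 3504 = (17 + 22680) - 3504 = 22697 - 3504 = 19193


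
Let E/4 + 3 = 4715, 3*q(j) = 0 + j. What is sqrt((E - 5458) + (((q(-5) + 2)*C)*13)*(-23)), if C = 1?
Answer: sqrt(119613)/3 ≈ 115.28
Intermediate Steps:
q(j) = j/3 (q(j) = (0 + j)/3 = j/3)
E = 18848 (E = -12 + 4*4715 = -12 + 18860 = 18848)
sqrt((E - 5458) + (((q(-5) + 2)*C)*13)*(-23)) = sqrt((18848 - 5458) + ((((1/3)*(-5) + 2)*1)*13)*(-23)) = sqrt(13390 + (((-5/3 + 2)*1)*13)*(-23)) = sqrt(13390 + (((1/3)*1)*13)*(-23)) = sqrt(13390 + ((1/3)*13)*(-23)) = sqrt(13390 + (13/3)*(-23)) = sqrt(13390 - 299/3) = sqrt(39871/3) = sqrt(119613)/3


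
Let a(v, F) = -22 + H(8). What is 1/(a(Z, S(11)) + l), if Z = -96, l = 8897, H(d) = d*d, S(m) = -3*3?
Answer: 1/8939 ≈ 0.00011187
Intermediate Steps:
S(m) = -9
H(d) = d**2
a(v, F) = 42 (a(v, F) = -22 + 8**2 = -22 + 64 = 42)
1/(a(Z, S(11)) + l) = 1/(42 + 8897) = 1/8939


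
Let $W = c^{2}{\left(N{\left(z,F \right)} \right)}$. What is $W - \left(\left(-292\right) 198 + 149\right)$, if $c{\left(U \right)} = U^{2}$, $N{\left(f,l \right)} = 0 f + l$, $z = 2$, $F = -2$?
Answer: $57683$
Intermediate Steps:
$N{\left(f,l \right)} = l$ ($N{\left(f,l \right)} = 0 + l = l$)
$W = 16$ ($W = \left(\left(-2\right)^{2}\right)^{2} = 4^{2} = 16$)
$W - \left(\left(-292\right) 198 + 149\right) = 16 - \left(\left(-292\right) 198 + 149\right) = 16 - \left(-57816 + 149\right) = 16 - -57667 = 16 + 57667 = 57683$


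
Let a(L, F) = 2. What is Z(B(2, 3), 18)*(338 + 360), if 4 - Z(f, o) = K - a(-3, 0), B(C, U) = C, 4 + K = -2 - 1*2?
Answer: 9772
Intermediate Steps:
K = -8 (K = -4 + (-2 - 1*2) = -4 + (-2 - 2) = -4 - 4 = -8)
Z(f, o) = 14 (Z(f, o) = 4 - (-8 - 1*2) = 4 - (-8 - 2) = 4 - 1*(-10) = 4 + 10 = 14)
Z(B(2, 3), 18)*(338 + 360) = 14*(338 + 360) = 14*698 = 9772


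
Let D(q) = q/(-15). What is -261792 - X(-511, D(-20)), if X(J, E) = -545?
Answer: -261247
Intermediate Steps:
D(q) = -q/15 (D(q) = q*(-1/15) = -q/15)
-261792 - X(-511, D(-20)) = -261792 - 1*(-545) = -261792 + 545 = -261247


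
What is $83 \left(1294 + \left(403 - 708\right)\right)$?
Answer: $82087$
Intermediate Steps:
$83 \left(1294 + \left(403 - 708\right)\right) = 83 \left(1294 - 305\right) = 83 \cdot 989 = 82087$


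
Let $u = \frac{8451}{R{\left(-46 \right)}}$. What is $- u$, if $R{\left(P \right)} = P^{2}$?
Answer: $- \frac{8451}{2116} \approx -3.9939$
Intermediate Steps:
$u = \frac{8451}{2116}$ ($u = \frac{8451}{\left(-46\right)^{2}} = \frac{8451}{2116} \approx 3.9939$)
$- u = \left(-1\right) \frac{8451}{2116} = - \frac{8451}{2116}$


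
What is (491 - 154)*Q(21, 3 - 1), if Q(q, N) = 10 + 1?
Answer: 3707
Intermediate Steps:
Q(q, N) = 11
(491 - 154)*Q(21, 3 - 1) = (491 - 154)*11 = 337*11 = 3707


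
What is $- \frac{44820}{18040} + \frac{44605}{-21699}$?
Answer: $- \frac{88861169}{19572498} \approx -4.5401$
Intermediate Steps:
$- \frac{44820}{18040} + \frac{44605}{-21699} = \left(-44820\right) \frac{1}{18040} + 44605 \left(- \frac{1}{21699}\right) = - \frac{2241}{902} - \frac{44605}{21699} = - \frac{88861169}{19572498}$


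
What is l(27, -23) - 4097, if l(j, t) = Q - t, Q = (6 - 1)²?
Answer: -4049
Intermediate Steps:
Q = 25 (Q = 5² = 25)
l(j, t) = 25 - t
l(27, -23) - 4097 = (25 - 1*(-23)) - 4097 = (25 + 23) - 4097 = 48 - 4097 = -4049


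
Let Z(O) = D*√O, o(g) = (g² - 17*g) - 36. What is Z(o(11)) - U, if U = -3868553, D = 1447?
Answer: 3868553 + 1447*I*√102 ≈ 3.8686e+6 + 14614.0*I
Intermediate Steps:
o(g) = -36 + g² - 17*g
Z(O) = 1447*√O
Z(o(11)) - U = 1447*√(-36 + 11² - 17*11) - 1*(-3868553) = 1447*√(-36 + 121 - 187) + 3868553 = 1447*√(-102) + 3868553 = 1447*(I*√102) + 3868553 = 1447*I*√102 + 3868553 = 3868553 + 1447*I*√102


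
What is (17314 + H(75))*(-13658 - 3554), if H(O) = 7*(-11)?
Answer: -296683244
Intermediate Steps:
H(O) = -77
(17314 + H(75))*(-13658 - 3554) = (17314 - 77)*(-13658 - 3554) = 17237*(-17212) = -296683244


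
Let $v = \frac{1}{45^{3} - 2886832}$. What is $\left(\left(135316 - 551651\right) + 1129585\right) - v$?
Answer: $\frac{1994038017751}{2795707} \approx 7.1325 \cdot 10^{5}$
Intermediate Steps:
$v = - \frac{1}{2795707}$ ($v = \frac{1}{91125 - 2886832} = \frac{1}{-2795707} = - \frac{1}{2795707} \approx -3.5769 \cdot 10^{-7}$)
$\left(\left(135316 - 551651\right) + 1129585\right) - v = \left(\left(135316 - 551651\right) + 1129585\right) - - \frac{1}{2795707} = \left(-416335 + 1129585\right) + \frac{1}{2795707} = 713250 + \frac{1}{2795707} = \frac{1994038017751}{2795707}$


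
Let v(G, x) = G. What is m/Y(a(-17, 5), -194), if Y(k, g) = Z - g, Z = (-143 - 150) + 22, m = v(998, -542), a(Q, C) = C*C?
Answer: -998/77 ≈ -12.961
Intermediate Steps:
a(Q, C) = C²
m = 998
Z = -271 (Z = -293 + 22 = -271)
Y(k, g) = -271 - g
m/Y(a(-17, 5), -194) = 998/(-271 - 1*(-194)) = 998/(-271 + 194) = 998/(-77) = 998*(-1/77) = -998/77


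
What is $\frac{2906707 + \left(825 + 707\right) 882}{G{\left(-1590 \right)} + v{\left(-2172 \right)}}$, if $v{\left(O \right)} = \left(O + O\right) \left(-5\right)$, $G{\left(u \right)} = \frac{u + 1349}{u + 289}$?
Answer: $\frac{5539568231}{28257961} \approx 196.04$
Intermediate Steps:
$G{\left(u \right)} = \frac{1349 + u}{289 + u}$
$v{\left(O \right)} = - 10 O$ ($v{\left(O \right)} = 2 O \left(-5\right) = - 10 O$)
$\frac{2906707 + \left(825 + 707\right) 882}{G{\left(-1590 \right)} + v{\left(-2172 \right)}} = \frac{2906707 + \left(825 + 707\right) 882}{\frac{1349 - 1590}{289 - 1590} - -21720} = \frac{2906707 + 1532 \cdot 882}{\frac{1}{-1301} \left(-241\right) + 21720} = \frac{2906707 + 1351224}{\left(- \frac{1}{1301}\right) \left(-241\right) + 21720} = \frac{4257931}{\frac{241}{1301} + 21720} = \frac{4257931}{\frac{28257961}{1301}} = 4257931 \cdot \frac{1301}{28257961} = \frac{5539568231}{28257961}$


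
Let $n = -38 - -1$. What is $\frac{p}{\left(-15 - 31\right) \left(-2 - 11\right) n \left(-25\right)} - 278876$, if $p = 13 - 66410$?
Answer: $- \frac{154260325797}{553150} \approx -2.7888 \cdot 10^{5}$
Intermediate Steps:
$n = -37$ ($n = -38 + 1 = -37$)
$p = -66397$ ($p = 13 - 66410 = -66397$)
$\frac{p}{\left(-15 - 31\right) \left(-2 - 11\right) n \left(-25\right)} - 278876 = - \frac{66397}{\left(-15 - 31\right) \left(-2 - 11\right) \left(-37\right) \left(-25\right)} - 278876 = - \frac{66397}{\left(-46\right) \left(-13\right) \left(-37\right) \left(-25\right)} - 278876 = - \frac{66397}{598 \left(-37\right) \left(-25\right)} - 278876 = - \frac{66397}{\left(-22126\right) \left(-25\right)} - 278876 = - \frac{66397}{553150} - 278876 = - \frac{154260325797}{553150}$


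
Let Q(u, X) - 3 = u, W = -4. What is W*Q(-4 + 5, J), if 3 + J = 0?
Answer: -16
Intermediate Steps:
J = -3 (J = -3 + 0 = -3)
Q(u, X) = 3 + u
W*Q(-4 + 5, J) = -4*(3 + (-4 + 5)) = -4*(3 + 1) = -4*4 = -16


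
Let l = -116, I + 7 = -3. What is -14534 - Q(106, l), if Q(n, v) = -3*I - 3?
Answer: -14561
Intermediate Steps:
I = -10 (I = -7 - 3 = -10)
Q(n, v) = 27 (Q(n, v) = -3*(-10) - 3 = 30 - 3 = 27)
-14534 - Q(106, l) = -14534 - 1*27 = -14534 - 27 = -14561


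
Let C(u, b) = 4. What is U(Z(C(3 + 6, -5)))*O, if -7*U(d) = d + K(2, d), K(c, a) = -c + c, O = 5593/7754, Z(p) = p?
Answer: -1598/3877 ≈ -0.41217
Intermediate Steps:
O = 5593/7754 (O = 5593*(1/7754) = 5593/7754 ≈ 0.72130)
K(c, a) = 0
U(d) = -d/7 (U(d) = -(d + 0)/7 = -d/7)
U(Z(C(3 + 6, -5)))*O = -⅐*4*(5593/7754) = -4/7*5593/7754 = -1598/3877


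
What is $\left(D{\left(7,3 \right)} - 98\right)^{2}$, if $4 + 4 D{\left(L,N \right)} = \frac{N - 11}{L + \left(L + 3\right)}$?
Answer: $\frac{2839225}{289} \approx 9824.3$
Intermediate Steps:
$D{\left(L,N \right)} = -1 + \frac{-11 + N}{4 \left(3 + 2 L\right)}$ ($D{\left(L,N \right)} = -1 + \frac{\left(N - 11\right) \frac{1}{L + \left(L + 3\right)}}{4} = -1 + \frac{\left(-11 + N\right) \frac{1}{L + \left(3 + L\right)}}{4} = -1 + \frac{\left(-11 + N\right) \frac{1}{3 + 2 L}}{4} = -1 + \frac{\frac{1}{3 + 2 L} \left(-11 + N\right)}{4} = -1 + \frac{-11 + N}{4 \left(3 + 2 L\right)}$)
$\left(D{\left(7,3 \right)} - 98\right)^{2} = \left(\frac{-23 + 3 - 56}{4 \left(3 + 2 \cdot 7\right)} - 98\right)^{2} = \left(\frac{-23 + 3 - 56}{4 \left(3 + 14\right)} - 98\right)^{2} = \left(\frac{1}{4} \cdot \frac{1}{17} \left(-76\right) - 98\right)^{2} = \left(- \frac{19}{17} - 98\right)^{2} = \left(- \frac{1685}{17}\right)^{2} = \frac{2839225}{289}$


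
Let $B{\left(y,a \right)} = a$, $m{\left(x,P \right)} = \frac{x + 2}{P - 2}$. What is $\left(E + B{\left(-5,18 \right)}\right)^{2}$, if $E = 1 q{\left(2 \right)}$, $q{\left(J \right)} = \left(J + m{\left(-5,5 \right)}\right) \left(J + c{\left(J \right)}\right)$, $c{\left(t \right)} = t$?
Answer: $484$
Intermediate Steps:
$m{\left(x,P \right)} = \frac{2 + x}{-2 + P}$
$q{\left(J \right)} = 2 J \left(-1 + J\right)$ ($q{\left(J \right)} = \left(J + \frac{2 - 5}{-2 + 5}\right) \left(J + J\right) = \left(J + \frac{1}{3} \left(-3\right)\right) 2 J = \left(J - 1\right) 2 J = \left(-1 + J\right) 2 J = 2 J \left(-1 + J\right)$)
$E = 4$ ($E = 1 \cdot 2 \cdot 2 \left(-1 + 2\right) = 1 \cdot 2 \cdot 2 \cdot 1 = 1 \cdot 4 = 4$)
$\left(E + B{\left(-5,18 \right)}\right)^{2} = \left(4 + 18\right)^{2} = 22^{2} = 484$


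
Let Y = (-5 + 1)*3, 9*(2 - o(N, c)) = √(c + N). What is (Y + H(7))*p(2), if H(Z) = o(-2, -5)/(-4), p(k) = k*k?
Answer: -50 + I*√7/9 ≈ -50.0 + 0.29397*I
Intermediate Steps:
o(N, c) = 2 - √(N + c)/9 (o(N, c) = 2 - √(c + N)/9 = 2 - √(N + c)/9)
p(k) = k²
H(Z) = -½ + I*√7/36 (H(Z) = (2 - √(-2 - 5)/9)/(-4) = (2 - I*√7/9)*(-¼) = -½ + I*√7/36)
Y = -12 (Y = -4*3 = -12)
(Y + H(7))*p(2) = (-12 + (-½ + I*√7/36))*2² = (-25/2 + I*√7/36)*4 = -50 + I*√7/9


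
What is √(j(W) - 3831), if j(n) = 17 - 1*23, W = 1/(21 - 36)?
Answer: I*√3837 ≈ 61.944*I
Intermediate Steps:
W = -1/15 (W = 1/(-15) = -1/15 ≈ -0.066667)
j(n) = -6 (j(n) = 17 - 23 = -6)
√(j(W) - 3831) = √(-6 - 3831) = √(-3837) = I*√3837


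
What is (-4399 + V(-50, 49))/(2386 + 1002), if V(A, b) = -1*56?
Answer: -405/308 ≈ -1.3149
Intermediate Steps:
V(A, b) = -56
(-4399 + V(-50, 49))/(2386 + 1002) = (-4399 - 56)/(2386 + 1002) = -4455/3388 = -4455*1/3388 = -405/308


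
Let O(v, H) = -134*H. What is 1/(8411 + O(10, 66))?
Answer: -1/433 ≈ -0.0023095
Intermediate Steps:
1/(8411 + O(10, 66)) = 1/(8411 - 134*66) = 1/(8411 - 8844) = 1/(-433) = -1/433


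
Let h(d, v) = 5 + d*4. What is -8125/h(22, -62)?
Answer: -8125/93 ≈ -87.366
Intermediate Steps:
h(d, v) = 5 + 4*d
-8125/h(22, -62) = -8125/(5 + 4*22) = -8125/(5 + 88) = -8125/93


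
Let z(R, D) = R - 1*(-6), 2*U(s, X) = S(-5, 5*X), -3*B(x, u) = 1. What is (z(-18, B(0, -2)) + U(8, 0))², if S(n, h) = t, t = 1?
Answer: 529/4 ≈ 132.25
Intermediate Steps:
B(x, u) = -⅓ (B(x, u) = -⅓*1 = -⅓)
S(n, h) = 1
U(s, X) = ½ (U(s, X) = (½)*1 = ½)
z(R, D) = 6 + R (z(R, D) = R + 6 = 6 + R)
(z(-18, B(0, -2)) + U(8, 0))² = ((6 - 18) + ½)² = (-12 + ½)² = (-23/2)² = 529/4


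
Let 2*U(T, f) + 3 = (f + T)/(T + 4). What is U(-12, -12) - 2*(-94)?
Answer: 188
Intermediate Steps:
U(T, f) = -3/2 + (T + f)/(2*(4 + T)) (U(T, f) = -3/2 + ((f + T)/(T + 4))/2 = -3/2 + ((T + f)/(4 + T))/2 = -3/2 + (T + f)/(2*(4 + T)))
U(-12, -12) - 2*(-94) = (-6 + (½)*(-12) - 1*(-12))/(4 - 12) - 2*(-94) = (-6 - 6 + 12)/(-8) + 188 = -⅛*0 + 188 = 0 + 188 = 188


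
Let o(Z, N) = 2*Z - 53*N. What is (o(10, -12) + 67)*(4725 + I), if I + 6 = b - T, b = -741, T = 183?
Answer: 2743785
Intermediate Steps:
I = -930 (I = -6 + (-741 - 1*183) = -6 + (-741 - 183) = -6 - 924 = -930)
o(Z, N) = -53*N + 2*Z
(o(10, -12) + 67)*(4725 + I) = ((-53*(-12) + 2*10) + 67)*(4725 - 930) = ((636 + 20) + 67)*3795 = (656 + 67)*3795 = 723*3795 = 2743785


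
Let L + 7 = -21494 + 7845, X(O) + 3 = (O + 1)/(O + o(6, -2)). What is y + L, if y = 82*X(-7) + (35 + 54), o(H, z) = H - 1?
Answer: -13567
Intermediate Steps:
o(H, z) = -1 + H
X(O) = -3 + (1 + O)/(5 + O) (X(O) = -3 + (O + 1)/(O + (-1 + 6)) = -3 + (1 + O)/(O + 5) = -3 + (1 + O)/(5 + O))
L = -13656 (L = -7 + (-21494 + 7845) = -7 - 13649 = -13656)
y = 89 (y = 82*(2*(-7 - 1*(-7))/(5 - 7)) + (35 + 54) = 82*(2*(-7 + 7)/(-2)) + 89 = 82*(2*(-½)*0) + 89 = 82*0 + 89 = 0 + 89 = 89)
y + L = 89 - 13656 = -13567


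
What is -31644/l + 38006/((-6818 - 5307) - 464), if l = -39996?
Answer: -31158935/13986379 ≈ -2.2278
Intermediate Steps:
-31644/l + 38006/((-6818 - 5307) - 464) = -31644/(-39996) + 38006/((-6818 - 5307) - 464) = -31644*(-1/39996) + 38006/(-12125 - 464) = 879/1111 + 38006/(-12589) = 879/1111 + 38006*(-1/12589) = 879/1111 - 38006/12589 = -31158935/13986379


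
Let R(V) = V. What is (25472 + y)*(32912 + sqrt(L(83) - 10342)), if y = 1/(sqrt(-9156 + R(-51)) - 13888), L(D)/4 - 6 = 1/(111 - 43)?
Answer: (559504 + I*sqrt(2981885))*(4913185835584 - 3*I*sqrt(1023))/3279057767 ≈ 8.3833e+8 + 2.5874e+6*I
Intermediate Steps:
L(D) = 409/17 (L(D) = 24 + 4/(111 - 43) = 24 + 4/68 = 24 + 4*(1/68) = 24 + 1/17 = 409/17)
y = 1/(-13888 + 3*I*sqrt(1023)) (y = 1/(sqrt(-9156 - 51) - 13888) = 1/(sqrt(-9207) - 13888) = 1/(3*I*sqrt(1023) - 13888) = 1/(-13888 + 3*I*sqrt(1023)) ≈ -7.2001e-5 - 4.975e-7*I)
(25472 + y)*(32912 + sqrt(L(83) - 10342)) = (25472 + (-448/6222121 - 3*I*sqrt(1023)/192885751))*(32912 + sqrt(409/17 - 10342)) = (158489865664/6222121 - 3*I*sqrt(1023)/192885751)*(32912 + sqrt(-175405/17)) = (158489865664/6222121 - 3*I*sqrt(1023)/192885751)*(32912 + I*sqrt(2981885)/17) = (32912 + I*sqrt(2981885)/17)*(158489865664/6222121 - 3*I*sqrt(1023)/192885751)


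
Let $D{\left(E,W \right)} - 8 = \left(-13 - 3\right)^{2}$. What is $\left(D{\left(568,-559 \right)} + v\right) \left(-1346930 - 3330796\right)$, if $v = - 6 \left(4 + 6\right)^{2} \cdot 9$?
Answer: $24024800736$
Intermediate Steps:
$D{\left(E,W \right)} = 264$ ($D{\left(E,W \right)} = 8 + \left(-13 - 3\right)^{2} = 8 + \left(-16\right)^{2} = 8 + 256 = 264$)
$v = -5400$ ($v = - 6 \cdot 10^{2} \cdot 9 = \left(-6\right) 100 \cdot 9 = \left(-600\right) 9 = -5400$)
$\left(D{\left(568,-559 \right)} + v\right) \left(-1346930 - 3330796\right) = \left(264 - 5400\right) \left(-1346930 - 3330796\right) = \left(-5136\right) \left(-4677726\right) = 24024800736$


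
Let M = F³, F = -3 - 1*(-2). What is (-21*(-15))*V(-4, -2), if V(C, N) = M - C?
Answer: 945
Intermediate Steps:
F = -1 (F = -3 + 2 = -1)
M = -1 (M = (-1)³ = -1)
V(C, N) = -1 - C
(-21*(-15))*V(-4, -2) = (-21*(-15))*(-1 - 1*(-4)) = 315*(-1 + 4) = 315*3 = 945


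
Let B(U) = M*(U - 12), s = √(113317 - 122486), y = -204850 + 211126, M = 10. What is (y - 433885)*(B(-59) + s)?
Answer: 303602390 - 427609*I*√9169 ≈ 3.036e+8 - 4.0946e+7*I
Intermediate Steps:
y = 6276
s = I*√9169 (s = √(-9169) = I*√9169 ≈ 95.755*I)
B(U) = -120 + 10*U (B(U) = 10*(U - 12) = 10*(-12 + U) = -120 + 10*U)
(y - 433885)*(B(-59) + s) = (6276 - 433885)*((-120 + 10*(-59)) + I*√9169) = -427609*((-120 - 590) + I*√9169) = -427609*(-710 + I*√9169) = 303602390 - 427609*I*√9169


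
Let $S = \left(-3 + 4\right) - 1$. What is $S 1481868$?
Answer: $0$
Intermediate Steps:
$S = 0$ ($S = 1 - 1 = 0$)
$S 1481868 = 0 \cdot 1481868 = 0$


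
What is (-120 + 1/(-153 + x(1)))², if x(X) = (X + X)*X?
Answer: 328370641/22801 ≈ 14402.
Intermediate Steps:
x(X) = 2*X² (x(X) = (2*X)*X = 2*X²)
(-120 + 1/(-153 + x(1)))² = (-120 + 1/(-153 + 2*1²))² = (-120 + 1/(-153 + 2*1))² = (-120 + 1/(-153 + 2))² = (-120 + 1/(-151))² = (-120 - 1/151)² = (-18121/151)² = 328370641/22801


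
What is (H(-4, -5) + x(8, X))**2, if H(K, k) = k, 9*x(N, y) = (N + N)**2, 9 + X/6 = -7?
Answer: 44521/81 ≈ 549.64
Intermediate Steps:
X = -96 (X = -54 + 6*(-7) = -54 - 42 = -96)
x(N, y) = 4*N**2/9 (x(N, y) = (N + N)**2/9 = (2*N)**2/9 = (4*N**2)/9 = 4*N**2/9)
(H(-4, -5) + x(8, X))**2 = (-5 + (4/9)*8**2)**2 = (-5 + (4/9)*64)**2 = (-5 + 256/9)**2 = (211/9)**2 = 44521/81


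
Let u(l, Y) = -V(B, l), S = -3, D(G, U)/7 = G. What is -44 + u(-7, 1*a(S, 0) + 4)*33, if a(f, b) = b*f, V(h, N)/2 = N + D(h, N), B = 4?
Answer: -1430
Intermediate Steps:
D(G, U) = 7*G
V(h, N) = 2*N + 14*h (V(h, N) = 2*(N + 7*h) = 2*N + 14*h)
u(l, Y) = -56 - 2*l (u(l, Y) = -(2*l + 14*4) = -(2*l + 56) = -(56 + 2*l) = -56 - 2*l)
-44 + u(-7, 1*a(S, 0) + 4)*33 = -44 + (-56 - 2*(-7))*33 = -44 + (-56 + 14)*33 = -44 - 42*33 = -44 - 1386 = -1430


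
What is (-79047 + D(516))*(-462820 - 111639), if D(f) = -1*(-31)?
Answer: 45391452344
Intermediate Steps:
D(f) = 31
(-79047 + D(516))*(-462820 - 111639) = (-79047 + 31)*(-462820 - 111639) = -79016*(-574459) = 45391452344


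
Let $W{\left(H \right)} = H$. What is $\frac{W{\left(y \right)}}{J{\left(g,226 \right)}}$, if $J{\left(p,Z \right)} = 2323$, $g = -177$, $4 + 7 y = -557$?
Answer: $- \frac{561}{16261} \approx -0.0345$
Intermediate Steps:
$y = - \frac{561}{7}$ ($y = - \frac{4}{7} + \frac{1}{7} \left(-557\right) = - \frac{4}{7} - \frac{557}{7} = - \frac{561}{7} \approx -80.143$)
$\frac{W{\left(y \right)}}{J{\left(g,226 \right)}} = - \frac{561}{7 \cdot 2323} = \left(- \frac{561}{7}\right) \frac{1}{2323} = - \frac{561}{16261}$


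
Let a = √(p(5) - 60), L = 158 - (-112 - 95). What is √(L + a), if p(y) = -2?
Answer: √(365 + I*√62) ≈ 19.106 + 0.2061*I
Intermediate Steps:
L = 365 (L = 158 - 1*(-207) = 158 + 207 = 365)
a = I*√62 (a = √(-2 - 60) = √(-62) = I*√62 ≈ 7.874*I)
√(L + a) = √(365 + I*√62)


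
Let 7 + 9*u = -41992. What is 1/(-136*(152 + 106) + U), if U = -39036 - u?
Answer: -9/625117 ≈ -1.4397e-5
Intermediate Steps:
u = -41999/9 (u = -7/9 + (1/9)*(-41992) = -7/9 - 41992/9 = -41999/9 ≈ -4666.6)
U = -309325/9 (U = -39036 - 1*(-41999/9) = -39036 + 41999/9 = -309325/9 ≈ -34369.)
1/(-136*(152 + 106) + U) = 1/(-136*(152 + 106) - 309325/9) = 1/(-136*258 - 309325/9) = 1/(-35088 - 309325/9) = 1/(-625117/9) = -9/625117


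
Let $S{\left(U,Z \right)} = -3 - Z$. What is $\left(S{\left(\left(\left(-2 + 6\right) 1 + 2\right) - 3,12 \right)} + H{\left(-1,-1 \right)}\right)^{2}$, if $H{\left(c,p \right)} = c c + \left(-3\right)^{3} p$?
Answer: $169$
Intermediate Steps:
$H{\left(c,p \right)} = c^{2} - 27 p$
$\left(S{\left(\left(\left(-2 + 6\right) 1 + 2\right) - 3,12 \right)} + H{\left(-1,-1 \right)}\right)^{2} = \left(\left(-3 - 12\right) + \left(\left(-1\right)^{2} - -27\right)\right)^{2} = \left(\left(-3 - 12\right) + \left(1 + 27\right)\right)^{2} = \left(-15 + 28\right)^{2} = 13^{2} = 169$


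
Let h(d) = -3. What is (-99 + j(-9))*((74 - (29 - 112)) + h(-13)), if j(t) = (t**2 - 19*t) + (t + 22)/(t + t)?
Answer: 211057/9 ≈ 23451.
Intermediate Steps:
j(t) = t**2 - 19*t + (22 + t)/(2*t) (j(t) = (t**2 - 19*t) + (22 + t)/((2*t)) = (t**2 - 19*t) + (22 + t)*(1/(2*t)) = (t**2 - 19*t) + (22 + t)/(2*t) = t**2 - 19*t + (22 + t)/(2*t))
(-99 + j(-9))*((74 - (29 - 112)) + h(-13)) = (-99 + (1/2 + (-9)**2 - 19*(-9) + 11/(-9)))*((74 - (29 - 112)) - 3) = (-99 + (1/2 + 81 + 171 + 11*(-1/9)))*((74 - 1*(-83)) - 3) = (-99 + (1/2 + 81 + 171 - 11/9))*((74 + 83) - 3) = (-99 + 4523/18)*(157 - 3) = (2741/18)*154 = 211057/9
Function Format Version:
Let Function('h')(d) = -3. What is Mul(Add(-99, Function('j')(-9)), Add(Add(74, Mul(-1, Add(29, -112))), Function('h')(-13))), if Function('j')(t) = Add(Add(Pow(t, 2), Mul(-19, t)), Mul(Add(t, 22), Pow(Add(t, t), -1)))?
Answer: Rational(211057, 9) ≈ 23451.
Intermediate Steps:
Function('j')(t) = Add(Pow(t, 2), Mul(-19, t), Mul(Rational(1, 2), Pow(t, -1), Add(22, t))) (Function('j')(t) = Add(Add(Pow(t, 2), Mul(-19, t)), Mul(Add(22, t), Pow(Mul(2, t), -1))) = Add(Add(Pow(t, 2), Mul(-19, t)), Mul(Add(22, t), Mul(Rational(1, 2), Pow(t, -1)))) = Add(Add(Pow(t, 2), Mul(-19, t)), Mul(Rational(1, 2), Pow(t, -1), Add(22, t))) = Add(Pow(t, 2), Mul(-19, t), Mul(Rational(1, 2), Pow(t, -1), Add(22, t))))
Mul(Add(-99, Function('j')(-9)), Add(Add(74, Mul(-1, Add(29, -112))), Function('h')(-13))) = Mul(Add(-99, Add(Rational(1, 2), Pow(-9, 2), Mul(-19, -9), Mul(11, Pow(-9, -1)))), Add(Add(74, Mul(-1, Add(29, -112))), -3)) = Mul(Add(-99, Add(Rational(1, 2), 81, 171, Mul(11, Rational(-1, 9)))), Add(Add(74, Mul(-1, -83)), -3)) = Mul(Add(-99, Add(Rational(1, 2), 81, 171, Rational(-11, 9))), Add(Add(74, 83), -3)) = Mul(Add(-99, Rational(4523, 18)), Add(157, -3)) = Mul(Rational(2741, 18), 154) = Rational(211057, 9)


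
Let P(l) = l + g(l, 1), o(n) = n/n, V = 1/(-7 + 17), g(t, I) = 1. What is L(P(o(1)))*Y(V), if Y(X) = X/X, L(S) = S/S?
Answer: 1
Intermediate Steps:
V = 1/10 ≈ 0.10000
o(n) = 1
P(l) = 1 + l (P(l) = l + 1 = 1 + l)
L(S) = 1
Y(X) = 1
L(P(o(1)))*Y(V) = 1*1 = 1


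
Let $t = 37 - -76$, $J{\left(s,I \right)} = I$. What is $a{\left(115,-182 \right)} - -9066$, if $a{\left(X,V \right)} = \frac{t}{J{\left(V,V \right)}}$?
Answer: $\frac{1649899}{182} \approx 9065.4$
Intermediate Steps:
$t = 113$ ($t = 37 + 76 = 113$)
$a{\left(X,V \right)} = \frac{113}{V}$
$a{\left(115,-182 \right)} - -9066 = \frac{113}{-182} - -9066 = 113 \left(- \frac{1}{182}\right) + 9066 = - \frac{113}{182} + 9066 = \frac{1649899}{182}$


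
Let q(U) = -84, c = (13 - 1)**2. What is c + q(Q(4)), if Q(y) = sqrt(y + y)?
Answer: 60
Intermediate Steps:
Q(y) = sqrt(2)*sqrt(y) (Q(y) = sqrt(2*y) = sqrt(2)*sqrt(y))
c = 144 (c = 12**2 = 144)
c + q(Q(4)) = 144 - 84 = 60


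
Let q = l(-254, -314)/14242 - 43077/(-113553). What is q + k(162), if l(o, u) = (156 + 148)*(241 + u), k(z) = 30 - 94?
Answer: -17568110401/269536971 ≈ -65.179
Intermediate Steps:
k(z) = -64
l(o, u) = 73264 + 304*u (l(o, u) = 304*(241 + u) = 73264 + 304*u)
q = -317744257/269536971 (q = (73264 + 304*(-314))/14242 - 43077/(-113553) = (73264 - 95456)*(1/14242) - 43077*(-1/113553) = -22192*1/14242 + 14359/37851 = -11096/7121 + 14359/37851 = -317744257/269536971 ≈ -1.1789)
q + k(162) = -317744257/269536971 - 64 = -17568110401/269536971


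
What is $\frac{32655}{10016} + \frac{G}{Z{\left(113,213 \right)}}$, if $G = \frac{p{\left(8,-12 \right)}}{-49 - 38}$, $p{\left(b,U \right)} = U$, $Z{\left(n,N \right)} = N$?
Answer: $\frac{201749999}{61868832} \approx 3.2609$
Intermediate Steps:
$G = \frac{4}{29}$ ($G = \frac{1}{-49 - 38} \left(-12\right) = \frac{1}{-87} \left(-12\right) = \left(- \frac{1}{87}\right) \left(-12\right) = \frac{4}{29} \approx 0.13793$)
$\frac{32655}{10016} + \frac{G}{Z{\left(113,213 \right)}} = \frac{32655}{10016} + \frac{4}{29 \cdot 213} = 32655 \cdot \frac{1}{10016} + \frac{4}{29} \cdot \frac{1}{213} = \frac{32655}{10016} + \frac{4}{6177} = \frac{201749999}{61868832}$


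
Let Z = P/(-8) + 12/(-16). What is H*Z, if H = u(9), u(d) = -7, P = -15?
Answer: -63/8 ≈ -7.8750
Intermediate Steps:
Z = 9/8 (Z = -15/(-8) + 12/(-16) = -15*(-1/8) + 12*(-1/16) = 15/8 - 3/4 = 9/8 ≈ 1.1250)
H = -7
H*Z = -7*9/8 = -63/8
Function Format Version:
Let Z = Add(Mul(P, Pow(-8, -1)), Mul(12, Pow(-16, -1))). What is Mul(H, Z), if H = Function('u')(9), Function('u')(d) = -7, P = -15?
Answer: Rational(-63, 8) ≈ -7.8750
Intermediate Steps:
Z = Rational(9, 8) (Z = Add(Mul(-15, Pow(-8, -1)), Mul(12, Pow(-16, -1))) = Add(Mul(-15, Rational(-1, 8)), Mul(12, Rational(-1, 16))) = Add(Rational(15, 8), Rational(-3, 4)) = Rational(9, 8) ≈ 1.1250)
H = -7
Mul(H, Z) = Mul(-7, Rational(9, 8)) = Rational(-63, 8)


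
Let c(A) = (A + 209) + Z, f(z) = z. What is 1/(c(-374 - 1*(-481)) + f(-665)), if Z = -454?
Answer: -1/803 ≈ -0.0012453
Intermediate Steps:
c(A) = -245 + A (c(A) = (A + 209) - 454 = (209 + A) - 454 = -245 + A)
1/(c(-374 - 1*(-481)) + f(-665)) = 1/((-245 + (-374 - 1*(-481))) - 665) = 1/((-245 + (-374 + 481)) - 665) = 1/((-245 + 107) - 665) = 1/(-138 - 665) = 1/(-803) = -1/803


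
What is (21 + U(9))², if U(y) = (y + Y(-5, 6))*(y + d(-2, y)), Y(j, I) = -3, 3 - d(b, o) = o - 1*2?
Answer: 2601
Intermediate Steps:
d(b, o) = 5 - o (d(b, o) = 3 - (o - 1*2) = 3 - (o - 2) = 3 - (-2 + o) = 3 + (2 - o) = 5 - o)
U(y) = -15 + 5*y (U(y) = (y - 3)*(y + (5 - y)) = (-3 + y)*5 = -15 + 5*y)
(21 + U(9))² = (21 + (-15 + 5*9))² = (21 + (-15 + 45))² = (21 + 30)² = 51² = 2601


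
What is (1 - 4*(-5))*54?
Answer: 1134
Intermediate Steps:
(1 - 4*(-5))*54 = (1 + 20)*54 = 21*54 = 1134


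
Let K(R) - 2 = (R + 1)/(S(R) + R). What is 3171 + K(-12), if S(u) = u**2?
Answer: 38075/12 ≈ 3172.9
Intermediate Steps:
K(R) = 2 + (1 + R)/(R + R**2) (K(R) = 2 + (R + 1)/(R**2 + R) = 2 + (1 + R)/(R + R**2))
3171 + K(-12) = 3171 + (2 + 1/(-12)) = 3171 + (2 - 1/12) = 3171 + 23/12 = 38075/12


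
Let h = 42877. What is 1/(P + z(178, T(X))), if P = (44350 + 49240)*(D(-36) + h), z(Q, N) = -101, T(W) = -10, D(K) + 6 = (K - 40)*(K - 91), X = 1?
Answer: 1/4915627469 ≈ 2.0343e-10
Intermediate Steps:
D(K) = -6 + (-91 + K)*(-40 + K) (D(K) = -6 + (K - 40)*(K - 91) = -6 + (-40 + K)*(-91 + K) = -6 + (-91 + K)*(-40 + K))
P = 4915627570 (P = (44350 + 49240)*((3634 + (-36)² - 131*(-36)) + 42877) = 93590*((3634 + 1296 + 4716) + 42877) = 93590*(9646 + 42877) = 93590*52523 = 4915627570)
1/(P + z(178, T(X))) = 1/(4915627570 - 101) = 1/4915627469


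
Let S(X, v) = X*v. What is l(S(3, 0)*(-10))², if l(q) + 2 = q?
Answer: 4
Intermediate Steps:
l(q) = -2 + q
l(S(3, 0)*(-10))² = (-2 + (3*0)*(-10))² = (-2 + 0*(-10))² = (-2 + 0)² = (-2)² = 4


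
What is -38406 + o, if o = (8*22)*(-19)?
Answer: -41750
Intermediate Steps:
o = -3344 (o = 176*(-19) = -3344)
-38406 + o = -38406 - 3344 = -41750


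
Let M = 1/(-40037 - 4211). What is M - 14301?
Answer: -632790649/44248 ≈ -14301.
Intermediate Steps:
M = -1/44248 (M = 1/(-44248) = -1/44248 ≈ -2.2600e-5)
M - 14301 = -1/44248 - 14301 = -632790649/44248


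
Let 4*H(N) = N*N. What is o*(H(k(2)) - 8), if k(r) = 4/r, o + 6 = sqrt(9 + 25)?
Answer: 42 - 7*sqrt(34) ≈ 1.1833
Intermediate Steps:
o = -6 + sqrt(34) (o = -6 + sqrt(9 + 25) = -6 + sqrt(34) ≈ -0.16905)
H(N) = N**2/4 (H(N) = (N*N)/4 = N**2/4)
o*(H(k(2)) - 8) = (-6 + sqrt(34))*((4/2)**2/4 - 8) = (-6 + sqrt(34))*((4*(1/2))**2/4 - 8) = (-6 + sqrt(34))*((1/4)*2**2 - 8) = (-6 + sqrt(34))*((1/4)*4 - 8) = (-6 + sqrt(34))*(1 - 8) = (-6 + sqrt(34))*(-7) = 42 - 7*sqrt(34)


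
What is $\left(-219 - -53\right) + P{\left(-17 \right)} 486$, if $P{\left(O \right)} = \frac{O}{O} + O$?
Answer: $-7942$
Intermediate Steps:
$P{\left(O \right)} = 1 + O$
$\left(-219 - -53\right) + P{\left(-17 \right)} 486 = \left(-219 - -53\right) + \left(1 - 17\right) 486 = \left(-219 + 53\right) - 7776 = -166 - 7776 = -7942$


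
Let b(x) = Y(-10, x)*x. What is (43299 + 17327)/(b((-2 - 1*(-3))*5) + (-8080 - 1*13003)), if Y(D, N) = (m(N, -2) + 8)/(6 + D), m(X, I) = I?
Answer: -121252/42181 ≈ -2.8746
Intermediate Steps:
Y(D, N) = 6/(6 + D) (Y(D, N) = (-2 + 8)/(6 + D) = 6/(6 + D))
b(x) = -3*x/2 (b(x) = (6/(6 - 10))*x = (6/(-4))*x = (6*(-¼))*x = -3*x/2)
(43299 + 17327)/(b((-2 - 1*(-3))*5) + (-8080 - 1*13003)) = (43299 + 17327)/(-3*(-2 - 1*(-3))*5/2 + (-8080 - 1*13003)) = 60626/(-3*(-2 + 3)*5/2 + (-8080 - 13003)) = 60626/(-3*5/2 - 21083) = 60626/(-3/2*5 - 21083) = 60626/(-15/2 - 21083) = 60626/(-42181/2) = 60626*(-2/42181) = -121252/42181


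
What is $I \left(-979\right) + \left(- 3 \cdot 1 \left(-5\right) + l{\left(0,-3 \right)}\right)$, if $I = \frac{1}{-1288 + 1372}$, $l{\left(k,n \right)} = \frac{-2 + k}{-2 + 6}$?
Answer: $\frac{239}{84} \approx 2.8452$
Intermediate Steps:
$l{\left(k,n \right)} = - \frac{1}{2} + \frac{k}{4}$ ($l{\left(k,n \right)} = \frac{-2 + k}{4} = \left(-2 + k\right) \frac{1}{4} = - \frac{1}{2} + \frac{k}{4}$)
$I = \frac{1}{84} \approx 0.011905$
$I \left(-979\right) + \left(- 3 \cdot 1 \left(-5\right) + l{\left(0,-3 \right)}\right) = \frac{1}{84} \left(-979\right) + \left(- 3 \cdot 1 \left(-5\right) + \left(- \frac{1}{2} + \frac{1}{4} \cdot 0\right)\right) = - \frac{979}{84} + \left(\left(-3\right) \left(-5\right) + \left(- \frac{1}{2} + 0\right)\right) = - \frac{979}{84} + \left(15 - \frac{1}{2}\right) = - \frac{979}{84} + \frac{29}{2} = \frac{239}{84}$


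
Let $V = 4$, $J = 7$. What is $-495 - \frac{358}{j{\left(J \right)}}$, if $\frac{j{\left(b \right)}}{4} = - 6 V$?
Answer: $- \frac{23581}{48} \approx -491.27$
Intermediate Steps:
$j{\left(b \right)} = -96$ ($j{\left(b \right)} = 4 \left(\left(-6\right) 4\right) = 4 \left(-24\right) = -96$)
$-495 - \frac{358}{j{\left(J \right)}} = -495 - \frac{358}{-96} = -495 - 358 \left(- \frac{1}{96}\right) = -495 - - \frac{179}{48} = -495 + \frac{179}{48} = - \frac{23581}{48}$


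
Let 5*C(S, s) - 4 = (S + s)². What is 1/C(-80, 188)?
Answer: 5/11668 ≈ 0.00042852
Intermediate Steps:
C(S, s) = ⅘ + (S + s)²/5
1/C(-80, 188) = 1/(⅘ + (-80 + 188)²/5) = 1/(⅘ + (⅕)*108²) = 1/(⅘ + (⅕)*11664) = 1/(⅘ + 11664/5) = 1/(11668/5) = 5/11668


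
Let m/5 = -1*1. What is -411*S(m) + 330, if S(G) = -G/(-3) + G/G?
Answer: 604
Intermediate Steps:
m = -5 (m = 5*(-1*1) = 5*(-1) = -5)
S(G) = 1 + G/3 (S(G) = -G*(-⅓) + 1 = G/3 + 1 = 1 + G/3)
-411*S(m) + 330 = -411*(1 + (⅓)*(-5)) + 330 = -411*(1 - 5/3) + 330 = -411*(-⅔) + 330 = 274 + 330 = 604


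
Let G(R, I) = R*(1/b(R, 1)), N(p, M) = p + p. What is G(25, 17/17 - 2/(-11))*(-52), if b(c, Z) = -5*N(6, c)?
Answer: 65/3 ≈ 21.667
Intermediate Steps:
N(p, M) = 2*p
b(c, Z) = -60 (b(c, Z) = -10*6 = -5*12 = -60)
G(R, I) = -R/60 (G(R, I) = R*(1/(-60)) = R*(1*(-1/60)) = R*(-1/60) = -R/60)
G(25, 17/17 - 2/(-11))*(-52) = -1/60*25*(-52) = -5/12*(-52) = 65/3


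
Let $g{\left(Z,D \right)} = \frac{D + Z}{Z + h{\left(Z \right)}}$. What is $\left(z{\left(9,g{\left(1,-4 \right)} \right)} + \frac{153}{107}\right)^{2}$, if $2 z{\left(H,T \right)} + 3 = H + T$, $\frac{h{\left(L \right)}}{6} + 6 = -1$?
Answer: $\frac{1535777721}{76983076} \approx 19.95$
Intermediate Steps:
$h{\left(L \right)} = -42$ ($h{\left(L \right)} = -36 + 6 \left(-1\right) = -36 - 6 = -42$)
$g{\left(Z,D \right)} = \frac{D + Z}{-42 + Z}$ ($g{\left(Z,D \right)} = \frac{D + Z}{Z - 42} = \frac{D + Z}{-42 + Z}$)
$z{\left(H,T \right)} = - \frac{3}{2} + \frac{H}{2} + \frac{T}{2}$ ($z{\left(H,T \right)} = - \frac{3}{2} + \frac{H + T}{2} = - \frac{3}{2} + \left(\frac{H}{2} + \frac{T}{2}\right) = - \frac{3}{2} + \frac{H}{2} + \frac{T}{2}$)
$\left(z{\left(9,g{\left(1,-4 \right)} \right)} + \frac{153}{107}\right)^{2} = \left(\left(- \frac{3}{2} + \frac{1}{2} \cdot 9 + \frac{\frac{1}{-42 + 1} \left(-4 + 1\right)}{2}\right) + \frac{153}{107}\right)^{2} = \left(\left(- \frac{3}{2} + \frac{9}{2} + \frac{\frac{1}{-41} \left(-3\right)}{2}\right) + 153 \cdot \frac{1}{107}\right)^{2} = \left(\left(- \frac{3}{2} + \frac{9}{2} + \frac{\left(- \frac{1}{41}\right) \left(-3\right)}{2}\right) + \frac{153}{107}\right)^{2} = \left(\left(- \frac{3}{2} + \frac{9}{2} + \frac{1}{2} \cdot \frac{3}{41}\right) + \frac{153}{107}\right)^{2} = \left(\left(- \frac{3}{2} + \frac{9}{2} + \frac{3}{82}\right) + \frac{153}{107}\right)^{2} = \left(\frac{249}{82} + \frac{153}{107}\right)^{2} = \left(\frac{39189}{8774}\right)^{2} = \frac{1535777721}{76983076}$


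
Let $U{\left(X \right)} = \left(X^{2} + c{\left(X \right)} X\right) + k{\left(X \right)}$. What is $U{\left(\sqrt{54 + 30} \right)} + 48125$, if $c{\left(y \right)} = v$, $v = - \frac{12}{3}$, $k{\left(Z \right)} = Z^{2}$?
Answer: $48293 - 8 \sqrt{21} \approx 48256.0$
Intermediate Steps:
$v = -4$ ($v = \left(-12\right) \frac{1}{3} = -4$)
$c{\left(y \right)} = -4$
$U{\left(X \right)} = - 4 X + 2 X^{2}$ ($U{\left(X \right)} = \left(X^{2} - 4 X\right) + X^{2} = - 4 X + 2 X^{2}$)
$U{\left(\sqrt{54 + 30} \right)} + 48125 = 2 \sqrt{54 + 30} \left(-2 + \sqrt{54 + 30}\right) + 48125 = 2 \sqrt{84} \left(-2 + \sqrt{84}\right) + 48125 = 2 \cdot 2 \sqrt{21} \left(-2 + 2 \sqrt{21}\right) + 48125 = 4 \sqrt{21} \left(-2 + 2 \sqrt{21}\right) + 48125 = 48125 + 4 \sqrt{21} \left(-2 + 2 \sqrt{21}\right)$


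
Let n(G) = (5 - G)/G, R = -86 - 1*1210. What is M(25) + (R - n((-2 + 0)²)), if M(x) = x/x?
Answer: -5181/4 ≈ -1295.3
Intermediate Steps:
M(x) = 1
R = -1296 (R = -86 - 1210 = -1296)
n(G) = (5 - G)/G
M(25) + (R - n((-2 + 0)²)) = 1 + (-1296 - (5 - (-2 + 0)²)/((-2 + 0)²)) = 1 + (-1296 - (5 - 1*(-2)²)/((-2)²)) = 1 + (-1296 - (5 - 1*4)/4) = 1 + (-1296 - (5 - 4)/4) = 1 + (-1296 - 1/4) = 1 + (-1296 - 1*¼) = 1 + (-1296 - ¼) = 1 - 5185/4 = -5181/4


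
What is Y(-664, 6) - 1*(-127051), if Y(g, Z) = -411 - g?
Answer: 127304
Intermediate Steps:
Y(-664, 6) - 1*(-127051) = (-411 - 1*(-664)) - 1*(-127051) = (-411 + 664) + 127051 = 253 + 127051 = 127304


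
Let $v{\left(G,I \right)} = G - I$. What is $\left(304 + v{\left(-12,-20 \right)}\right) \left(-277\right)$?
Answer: $-86424$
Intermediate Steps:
$\left(304 + v{\left(-12,-20 \right)}\right) \left(-277\right) = \left(304 - -8\right) \left(-277\right) = \left(304 + \left(-12 + 20\right)\right) \left(-277\right) = \left(304 + 8\right) \left(-277\right) = 312 \left(-277\right) = -86424$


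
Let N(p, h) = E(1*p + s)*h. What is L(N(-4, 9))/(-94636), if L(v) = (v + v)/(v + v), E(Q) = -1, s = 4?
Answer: -1/94636 ≈ -1.0567e-5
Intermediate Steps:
N(p, h) = -h
L(v) = 1 (L(v) = (2*v)/((2*v)) = (2*v)*(1/(2*v)) = 1)
L(N(-4, 9))/(-94636) = 1/(-94636) = 1*(-1/94636) = -1/94636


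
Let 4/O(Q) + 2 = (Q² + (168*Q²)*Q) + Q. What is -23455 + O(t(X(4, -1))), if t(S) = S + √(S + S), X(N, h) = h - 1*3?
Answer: (-157453415*√2 + 63070493*I)/(-2689*I + 6713*√2) ≈ -23455.0 - 0.00019836*I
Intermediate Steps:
X(N, h) = -3 + h (X(N, h) = h - 3 = -3 + h)
t(S) = S + √2*√S (t(S) = S + √(2*S) = S + √2*√S)
O(Q) = 4/(-2 + Q + Q² + 168*Q³) (O(Q) = 4/(-2 + ((Q² + (168*Q²)*Q) + Q)) = 4/(-2 + ((Q² + 168*Q³) + Q)) = 4/(-2 + (Q + Q² + 168*Q³)) = 4/(-2 + Q + Q² + 168*Q³))
-23455 + O(t(X(4, -1))) = -23455 + 4/(-2 + ((-3 - 1) + √2*√(-3 - 1)) + ((-3 - 1) + √2*√(-3 - 1))² + 168*((-3 - 1) + √2*√(-3 - 1))³) = -23455 + 4/(-2 + (-4 + √2*√(-4)) + (-4 + √2*√(-4))² + 168*(-4 + √2*√(-4))³) = -23455 + 4/(-2 + (-4 + √2*(2*I)) + (-4 + √2*(2*I))² + 168*(-4 + √2*(2*I))³) = -23455 + 4/(-2 + (-4 + 2*I*√2) + (-4 + 2*I*√2)² + 168*(-4 + 2*I*√2)³) = -23455 + 4/(-6 + (-4 + 2*I*√2)² + 168*(-4 + 2*I*√2)³ + 2*I*√2)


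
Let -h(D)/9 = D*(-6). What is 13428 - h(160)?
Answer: 4788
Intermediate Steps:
h(D) = 54*D (h(D) = -9*D*(-6) = -(-54)*D = 54*D)
13428 - h(160) = 13428 - 54*160 = 13428 - 1*8640 = 13428 - 8640 = 4788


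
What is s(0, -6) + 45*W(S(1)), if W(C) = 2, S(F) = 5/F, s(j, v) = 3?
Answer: 93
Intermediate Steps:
s(0, -6) + 45*W(S(1)) = 3 + 45*2 = 3 + 90 = 93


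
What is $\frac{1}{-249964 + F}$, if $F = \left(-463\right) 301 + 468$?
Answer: $- \frac{1}{388859} \approx -2.5716 \cdot 10^{-6}$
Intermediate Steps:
$F = -138895$ ($F = -139363 + 468 = -138895$)
$\frac{1}{-249964 + F} = \frac{1}{-249964 - 138895} = \frac{1}{-388859} = - \frac{1}{388859}$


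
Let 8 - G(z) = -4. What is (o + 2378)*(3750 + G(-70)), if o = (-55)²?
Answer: 20326086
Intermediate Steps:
o = 3025
G(z) = 12 (G(z) = 8 - 1*(-4) = 8 + 4 = 12)
(o + 2378)*(3750 + G(-70)) = (3025 + 2378)*(3750 + 12) = 5403*3762 = 20326086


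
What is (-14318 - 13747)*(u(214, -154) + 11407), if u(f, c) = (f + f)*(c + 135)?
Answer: -91912875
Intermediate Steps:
u(f, c) = 2*f*(135 + c) (u(f, c) = (2*f)*(135 + c) = 2*f*(135 + c))
(-14318 - 13747)*(u(214, -154) + 11407) = (-14318 - 13747)*(2*214*(135 - 154) + 11407) = -28065*(2*214*(-19) + 11407) = -28065*(-8132 + 11407) = -28065*3275 = -91912875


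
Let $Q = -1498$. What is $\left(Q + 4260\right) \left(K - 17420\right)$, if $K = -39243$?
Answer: $-156503206$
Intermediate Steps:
$\left(Q + 4260\right) \left(K - 17420\right) = \left(-1498 + 4260\right) \left(-39243 - 17420\right) = 2762 \left(-56663\right) = -156503206$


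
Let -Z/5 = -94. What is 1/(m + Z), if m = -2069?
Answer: -1/1599 ≈ -0.00062539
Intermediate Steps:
Z = 470 (Z = -5*(-94) = 470)
1/(m + Z) = 1/(-2069 + 470) = 1/(-1599) = -1/1599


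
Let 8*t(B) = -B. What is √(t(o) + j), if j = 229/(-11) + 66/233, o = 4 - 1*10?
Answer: I*√519866105/5126 ≈ 4.448*I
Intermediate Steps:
o = -6 (o = 4 - 10 = -6)
t(B) = -B/8 (t(B) = (-B)/8 = -B/8)
j = -52631/2563 (j = 229*(-1/11) + 66*(1/233) = -229/11 + 66/233 = -52631/2563 ≈ -20.535)
√(t(o) + j) = √(-⅛*(-6) - 52631/2563) = √(¾ - 52631/2563) = √(-202835/10252) = I*√519866105/5126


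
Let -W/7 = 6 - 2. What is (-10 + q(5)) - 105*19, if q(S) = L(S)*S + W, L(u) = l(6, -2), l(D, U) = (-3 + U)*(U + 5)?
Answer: -2108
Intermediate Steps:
l(D, U) = (-3 + U)*(5 + U)
L(u) = -15 (L(u) = -15 + (-2)² + 2*(-2) = -15 + 4 - 4 = -15)
W = -28 (W = -7*(6 - 2) = -7*4 = -28)
q(S) = -28 - 15*S (q(S) = -15*S - 28 = -28 - 15*S)
(-10 + q(5)) - 105*19 = (-10 + (-28 - 15*5)) - 105*19 = (-10 + (-28 - 75)) - 1995 = (-10 - 103) - 1995 = -113 - 1995 = -2108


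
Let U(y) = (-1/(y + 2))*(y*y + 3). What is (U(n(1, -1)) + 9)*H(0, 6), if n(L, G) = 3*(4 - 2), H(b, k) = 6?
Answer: 99/4 ≈ 24.750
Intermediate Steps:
n(L, G) = 6 (n(L, G) = 3*2 = 6)
U(y) = -(3 + y²)/(2 + y) (U(y) = (-1/(2 + y))*(y² + 3) = (-1/(2 + y))*(3 + y²) = -(3 + y²)/(2 + y))
(U(n(1, -1)) + 9)*H(0, 6) = ((-3 - 1*6²)/(2 + 6) + 9)*6 = ((-3 - 1*36)/8 + 9)*6 = ((-3 - 36)/8 + 9)*6 = ((⅛)*(-39) + 9)*6 = (-39/8 + 9)*6 = (33/8)*6 = 99/4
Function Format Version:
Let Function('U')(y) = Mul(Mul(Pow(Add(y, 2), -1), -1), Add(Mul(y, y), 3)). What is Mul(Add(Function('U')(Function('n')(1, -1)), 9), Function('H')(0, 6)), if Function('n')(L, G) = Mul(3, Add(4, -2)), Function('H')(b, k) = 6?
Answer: Rational(99, 4) ≈ 24.750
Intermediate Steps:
Function('n')(L, G) = 6 (Function('n')(L, G) = Mul(3, 2) = 6)
Function('U')(y) = Mul(-1, Pow(Add(2, y), -1), Add(3, Pow(y, 2))) (Function('U')(y) = Mul(Mul(Pow(Add(2, y), -1), -1), Add(Pow(y, 2), 3)) = Mul(Mul(-1, Pow(Add(2, y), -1)), Add(3, Pow(y, 2))) = Mul(-1, Pow(Add(2, y), -1), Add(3, Pow(y, 2))))
Mul(Add(Function('U')(Function('n')(1, -1)), 9), Function('H')(0, 6)) = Mul(Add(Mul(Pow(Add(2, 6), -1), Add(-3, Mul(-1, Pow(6, 2)))), 9), 6) = Mul(Add(Mul(Pow(8, -1), Add(-3, Mul(-1, 36))), 9), 6) = Mul(Add(Mul(Rational(1, 8), Add(-3, -36)), 9), 6) = Mul(Add(Mul(Rational(1, 8), -39), 9), 6) = Mul(Add(Rational(-39, 8), 9), 6) = Mul(Rational(33, 8), 6) = Rational(99, 4)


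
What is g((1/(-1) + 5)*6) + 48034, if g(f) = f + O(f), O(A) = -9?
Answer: 48049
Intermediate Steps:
g(f) = -9 + f (g(f) = f - 9 = -9 + f)
g((1/(-1) + 5)*6) + 48034 = (-9 + (1/(-1) + 5)*6) + 48034 = (-9 + (-1 + 5)*6) + 48034 = (-9 + 4*6) + 48034 = (-9 + 24) + 48034 = 15 + 48034 = 48049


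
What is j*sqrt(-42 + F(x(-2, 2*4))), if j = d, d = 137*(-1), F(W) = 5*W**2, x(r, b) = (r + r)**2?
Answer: -137*sqrt(1238) ≈ -4820.4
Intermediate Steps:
x(r, b) = 4*r**2 (x(r, b) = (2*r)**2 = 4*r**2)
d = -137
j = -137
j*sqrt(-42 + F(x(-2, 2*4))) = -137*sqrt(-42 + 5*(4*(-2)**2)**2) = -137*sqrt(-42 + 5*(4*4)**2) = -137*sqrt(-42 + 5*16**2) = -137*sqrt(-42 + 5*256) = -137*sqrt(-42 + 1280) = -137*sqrt(1238)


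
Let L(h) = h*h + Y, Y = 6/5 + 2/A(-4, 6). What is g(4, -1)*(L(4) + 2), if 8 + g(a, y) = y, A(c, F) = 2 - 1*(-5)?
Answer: -6138/35 ≈ -175.37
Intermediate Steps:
A(c, F) = 7 (A(c, F) = 2 + 5 = 7)
Y = 52/35 (Y = 6/5 + 2/7 = 52/35 ≈ 1.4857)
g(a, y) = -8 + y
L(h) = 52/35 + h**2 (L(h) = h*h + 52/35 = h**2 + 52/35 = 52/35 + h**2)
g(4, -1)*(L(4) + 2) = (-8 - 1)*((52/35 + 4**2) + 2) = -9*((52/35 + 16) + 2) = -9*(612/35 + 2) = -9*682/35 = -6138/35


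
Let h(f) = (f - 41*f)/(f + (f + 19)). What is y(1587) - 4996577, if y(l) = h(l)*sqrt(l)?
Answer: -4996577 - 1460040*sqrt(3)/3193 ≈ -4.9974e+6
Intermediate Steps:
h(f) = -40*f/(19 + 2*f) (h(f) = (-40*f)/(f + (19 + f)) = (-40*f)/(19 + 2*f) = -40*f/(19 + 2*f))
y(l) = -40*l**(3/2)/(19 + 2*l) (y(l) = (-40*l/(19 + 2*l))*sqrt(l) = -40*l**(3/2)/(19 + 2*l))
y(1587) - 4996577 = -40*1587**(3/2)/(19 + 2*1587) - 4996577 = -40*36501*sqrt(3)/(19 + 3174) - 4996577 = -40*36501*sqrt(3)/3193 - 4996577 = -40*36501*sqrt(3)*1/3193 - 4996577 = -1460040*sqrt(3)/3193 - 4996577 = -4996577 - 1460040*sqrt(3)/3193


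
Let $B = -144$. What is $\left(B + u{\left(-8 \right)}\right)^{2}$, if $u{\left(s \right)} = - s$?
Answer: $18496$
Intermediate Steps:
$\left(B + u{\left(-8 \right)}\right)^{2} = \left(-144 - -8\right)^{2} = \left(-144 + 8\right)^{2} = \left(-136\right)^{2} = 18496$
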